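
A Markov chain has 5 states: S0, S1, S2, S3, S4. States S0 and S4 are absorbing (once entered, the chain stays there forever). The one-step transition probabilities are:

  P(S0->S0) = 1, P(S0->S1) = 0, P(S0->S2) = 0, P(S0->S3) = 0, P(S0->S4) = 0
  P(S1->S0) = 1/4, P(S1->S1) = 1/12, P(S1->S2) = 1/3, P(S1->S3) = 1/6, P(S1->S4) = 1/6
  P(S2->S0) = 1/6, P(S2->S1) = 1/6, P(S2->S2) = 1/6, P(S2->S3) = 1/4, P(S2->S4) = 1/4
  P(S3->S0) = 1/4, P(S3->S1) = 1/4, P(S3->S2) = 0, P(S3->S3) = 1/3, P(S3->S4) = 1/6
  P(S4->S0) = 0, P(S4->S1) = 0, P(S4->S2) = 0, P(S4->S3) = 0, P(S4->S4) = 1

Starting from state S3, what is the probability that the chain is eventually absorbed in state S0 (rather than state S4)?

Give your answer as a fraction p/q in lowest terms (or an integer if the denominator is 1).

Let a_i = P(absorbed in S0 | start in state i).
Boundary conditions: a_S0 = 1, a_S4 = 0.
For each transient state i, a_i = sum_j P(i->j) * a_j:
  a_S1 = 1/4*a_S0 + 1/12*a_S1 + 1/3*a_S2 + 1/6*a_S3 + 1/6*a_S4
  a_S2 = 1/6*a_S0 + 1/6*a_S1 + 1/6*a_S2 + 1/4*a_S3 + 1/4*a_S4
  a_S3 = 1/4*a_S0 + 1/4*a_S1 + 0*a_S2 + 1/3*a_S3 + 1/6*a_S4

Substituting a_S0 = 1 and a_S4 = 0, rearrange to (I - Q) a = r where r[i] = P(i -> S0):
  [11/12, -1/3, -1/6] . (a_S1, a_S2, a_S3) = 1/4
  [-1/6, 5/6, -1/4] . (a_S1, a_S2, a_S3) = 1/6
  [-1/4, 0, 2/3] . (a_S1, a_S2, a_S3) = 1/4

Solving yields:
  a_S1 = 5/9
  a_S2 = 35/72
  a_S3 = 7/12

Starting state is S3, so the absorption probability is a_S3 = 7/12.

Answer: 7/12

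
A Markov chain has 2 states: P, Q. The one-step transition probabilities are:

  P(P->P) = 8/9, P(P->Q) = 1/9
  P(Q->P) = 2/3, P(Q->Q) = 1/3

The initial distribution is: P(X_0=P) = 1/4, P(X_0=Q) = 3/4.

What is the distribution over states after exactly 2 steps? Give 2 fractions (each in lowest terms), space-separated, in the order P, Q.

Propagating the distribution step by step (d_{t+1} = d_t * P):
d_0 = (P=1/4, Q=3/4)
  d_1[P] = 1/4*8/9 + 3/4*2/3 = 13/18
  d_1[Q] = 1/4*1/9 + 3/4*1/3 = 5/18
d_1 = (P=13/18, Q=5/18)
  d_2[P] = 13/18*8/9 + 5/18*2/3 = 67/81
  d_2[Q] = 13/18*1/9 + 5/18*1/3 = 14/81
d_2 = (P=67/81, Q=14/81)

Answer: 67/81 14/81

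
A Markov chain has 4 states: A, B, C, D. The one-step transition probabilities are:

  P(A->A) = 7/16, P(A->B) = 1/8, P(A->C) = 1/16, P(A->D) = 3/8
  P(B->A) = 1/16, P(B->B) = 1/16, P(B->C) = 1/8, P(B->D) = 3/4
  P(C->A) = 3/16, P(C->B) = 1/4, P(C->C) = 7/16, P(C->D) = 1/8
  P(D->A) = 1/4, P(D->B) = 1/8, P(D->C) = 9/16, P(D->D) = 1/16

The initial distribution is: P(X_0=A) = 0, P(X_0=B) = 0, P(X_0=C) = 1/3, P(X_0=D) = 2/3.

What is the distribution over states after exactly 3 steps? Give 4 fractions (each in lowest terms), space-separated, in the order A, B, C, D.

Propagating the distribution step by step (d_{t+1} = d_t * P):
d_0 = (A=0, B=0, C=1/3, D=2/3)
  d_1[A] = 0*7/16 + 0*1/16 + 1/3*3/16 + 2/3*1/4 = 11/48
  d_1[B] = 0*1/8 + 0*1/16 + 1/3*1/4 + 2/3*1/8 = 1/6
  d_1[C] = 0*1/16 + 0*1/8 + 1/3*7/16 + 2/3*9/16 = 25/48
  d_1[D] = 0*3/8 + 0*3/4 + 1/3*1/8 + 2/3*1/16 = 1/12
d_1 = (A=11/48, B=1/6, C=25/48, D=1/12)
  d_2[A] = 11/48*7/16 + 1/6*1/16 + 25/48*3/16 + 1/12*1/4 = 11/48
  d_2[B] = 11/48*1/8 + 1/6*1/16 + 25/48*1/4 + 1/12*1/8 = 23/128
  d_2[C] = 11/48*1/16 + 1/6*1/8 + 25/48*7/16 + 1/12*9/16 = 119/384
  d_2[D] = 11/48*3/8 + 1/6*3/4 + 25/48*1/8 + 1/12*1/16 = 9/32
d_2 = (A=11/48, B=23/128, C=119/384, D=9/32)
  d_3[A] = 11/48*7/16 + 23/128*1/16 + 119/384*3/16 + 9/32*1/4 = 737/3072
  d_3[B] = 11/48*1/8 + 23/128*1/16 + 119/384*1/4 + 9/32*1/8 = 937/6144
  d_3[C] = 11/48*1/16 + 23/128*1/8 + 119/384*7/16 + 9/32*9/16 = 677/2048
  d_3[D] = 11/48*3/8 + 23/128*3/4 + 119/384*1/8 + 9/32*1/16 = 851/3072
d_3 = (A=737/3072, B=937/6144, C=677/2048, D=851/3072)

Answer: 737/3072 937/6144 677/2048 851/3072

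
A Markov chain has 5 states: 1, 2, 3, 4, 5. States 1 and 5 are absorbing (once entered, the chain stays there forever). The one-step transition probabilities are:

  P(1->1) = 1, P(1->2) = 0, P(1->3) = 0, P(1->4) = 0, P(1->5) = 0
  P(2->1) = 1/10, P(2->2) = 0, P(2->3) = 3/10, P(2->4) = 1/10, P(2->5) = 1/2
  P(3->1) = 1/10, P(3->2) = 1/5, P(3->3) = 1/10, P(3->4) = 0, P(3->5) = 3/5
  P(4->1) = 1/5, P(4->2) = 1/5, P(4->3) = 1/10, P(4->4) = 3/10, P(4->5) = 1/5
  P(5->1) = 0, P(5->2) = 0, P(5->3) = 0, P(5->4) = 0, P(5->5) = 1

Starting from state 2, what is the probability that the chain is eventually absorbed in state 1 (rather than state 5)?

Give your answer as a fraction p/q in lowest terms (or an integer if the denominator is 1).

Let a_i = P(absorbed in 1 | start in state i).
Boundary conditions: a_1 = 1, a_5 = 0.
For each transient state i, a_i = sum_j P(i->j) * a_j:
  a_2 = 1/10*a_1 + 0*a_2 + 3/10*a_3 + 1/10*a_4 + 1/2*a_5
  a_3 = 1/10*a_1 + 1/5*a_2 + 1/10*a_3 + 0*a_4 + 3/5*a_5
  a_4 = 1/5*a_1 + 1/5*a_2 + 1/10*a_3 + 3/10*a_4 + 1/5*a_5

Substituting a_1 = 1 and a_5 = 0, rearrange to (I - Q) a = r where r[i] = P(i -> 1):
  [1, -3/10, -1/10] . (a_2, a_3, a_4) = 1/10
  [-1/5, 9/10, 0] . (a_2, a_3, a_4) = 1/10
  [-1/5, -1/10, 7/10] . (a_2, a_3, a_4) = 1/5

Solving yields:
  a_2 = 103/568
  a_3 = 43/284
  a_4 = 51/142

Starting state is 2, so the absorption probability is a_2 = 103/568.

Answer: 103/568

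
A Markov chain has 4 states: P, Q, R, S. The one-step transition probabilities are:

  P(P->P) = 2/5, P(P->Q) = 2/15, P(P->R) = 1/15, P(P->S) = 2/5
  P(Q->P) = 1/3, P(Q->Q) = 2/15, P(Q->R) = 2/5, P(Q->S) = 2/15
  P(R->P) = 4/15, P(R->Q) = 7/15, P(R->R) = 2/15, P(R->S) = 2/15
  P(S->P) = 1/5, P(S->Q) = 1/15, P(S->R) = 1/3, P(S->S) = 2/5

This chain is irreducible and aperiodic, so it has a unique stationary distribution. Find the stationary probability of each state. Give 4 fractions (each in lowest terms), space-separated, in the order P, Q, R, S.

The stationary distribution satisfies pi = pi * P, i.e.:
  pi_P = 2/5*pi_P + 1/3*pi_Q + 4/15*pi_R + 1/5*pi_S
  pi_Q = 2/15*pi_P + 2/15*pi_Q + 7/15*pi_R + 1/15*pi_S
  pi_R = 1/15*pi_P + 2/5*pi_Q + 2/15*pi_R + 1/3*pi_S
  pi_S = 2/5*pi_P + 2/15*pi_Q + 2/15*pi_R + 2/5*pi_S
with normalization: pi_P + pi_Q + pi_R + pi_S = 1.

Using the first 3 balance equations plus normalization, the linear system A*pi = b is:
  [-3/5, 1/3, 4/15, 1/5] . pi = 0
  [2/15, -13/15, 7/15, 1/15] . pi = 0
  [1/15, 2/5, -13/15, 1/3] . pi = 0
  [1, 1, 1, 1] . pi = 1

Solving yields:
  pi_P = 905/3019
  pi_Q = 567/3019
  pi_R = 669/3019
  pi_S = 878/3019

Verification (pi * P):
  905/3019*2/5 + 567/3019*1/3 + 669/3019*4/15 + 878/3019*1/5 = 905/3019 = pi_P  (ok)
  905/3019*2/15 + 567/3019*2/15 + 669/3019*7/15 + 878/3019*1/15 = 567/3019 = pi_Q  (ok)
  905/3019*1/15 + 567/3019*2/5 + 669/3019*2/15 + 878/3019*1/3 = 669/3019 = pi_R  (ok)
  905/3019*2/5 + 567/3019*2/15 + 669/3019*2/15 + 878/3019*2/5 = 878/3019 = pi_S  (ok)

Answer: 905/3019 567/3019 669/3019 878/3019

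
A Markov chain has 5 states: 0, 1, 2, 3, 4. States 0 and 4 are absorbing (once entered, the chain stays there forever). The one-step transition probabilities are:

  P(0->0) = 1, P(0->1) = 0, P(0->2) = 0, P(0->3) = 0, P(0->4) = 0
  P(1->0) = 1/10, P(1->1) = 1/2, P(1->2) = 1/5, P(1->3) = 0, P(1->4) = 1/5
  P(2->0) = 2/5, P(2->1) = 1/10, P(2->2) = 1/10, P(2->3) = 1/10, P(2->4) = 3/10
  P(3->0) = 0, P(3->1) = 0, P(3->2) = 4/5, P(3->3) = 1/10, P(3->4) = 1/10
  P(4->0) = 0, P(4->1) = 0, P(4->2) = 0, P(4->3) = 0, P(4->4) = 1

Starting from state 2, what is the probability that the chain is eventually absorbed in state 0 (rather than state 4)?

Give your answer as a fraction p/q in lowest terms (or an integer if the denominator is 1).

Answer: 189/347

Derivation:
Let a_i = P(absorbed in 0 | start in state i).
Boundary conditions: a_0 = 1, a_4 = 0.
For each transient state i, a_i = sum_j P(i->j) * a_j:
  a_1 = 1/10*a_0 + 1/2*a_1 + 1/5*a_2 + 0*a_3 + 1/5*a_4
  a_2 = 2/5*a_0 + 1/10*a_1 + 1/10*a_2 + 1/10*a_3 + 3/10*a_4
  a_3 = 0*a_0 + 0*a_1 + 4/5*a_2 + 1/10*a_3 + 1/10*a_4

Substituting a_0 = 1 and a_4 = 0, rearrange to (I - Q) a = r where r[i] = P(i -> 0):
  [1/2, -1/5, 0] . (a_1, a_2, a_3) = 1/10
  [-1/10, 9/10, -1/10] . (a_1, a_2, a_3) = 2/5
  [0, -4/5, 9/10] . (a_1, a_2, a_3) = 0

Solving yields:
  a_1 = 145/347
  a_2 = 189/347
  a_3 = 168/347

Starting state is 2, so the absorption probability is a_2 = 189/347.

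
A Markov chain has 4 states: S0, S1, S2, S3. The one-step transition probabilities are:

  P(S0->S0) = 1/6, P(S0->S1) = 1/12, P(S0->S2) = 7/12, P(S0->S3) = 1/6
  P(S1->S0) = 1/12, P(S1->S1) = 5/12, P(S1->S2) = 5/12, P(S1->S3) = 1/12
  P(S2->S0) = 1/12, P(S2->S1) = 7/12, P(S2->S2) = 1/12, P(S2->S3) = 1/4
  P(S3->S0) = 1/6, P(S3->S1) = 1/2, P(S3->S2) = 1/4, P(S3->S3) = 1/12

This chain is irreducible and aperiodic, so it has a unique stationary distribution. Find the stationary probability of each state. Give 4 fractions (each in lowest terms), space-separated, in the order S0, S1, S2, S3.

Answer: 37/356 317/712 219/712 51/356

Derivation:
The stationary distribution satisfies pi = pi * P, i.e.:
  pi_S0 = 1/6*pi_S0 + 1/12*pi_S1 + 1/12*pi_S2 + 1/6*pi_S3
  pi_S1 = 1/12*pi_S0 + 5/12*pi_S1 + 7/12*pi_S2 + 1/2*pi_S3
  pi_S2 = 7/12*pi_S0 + 5/12*pi_S1 + 1/12*pi_S2 + 1/4*pi_S3
  pi_S3 = 1/6*pi_S0 + 1/12*pi_S1 + 1/4*pi_S2 + 1/12*pi_S3
with normalization: pi_S0 + pi_S1 + pi_S2 + pi_S3 = 1.

Using the first 3 balance equations plus normalization, the linear system A*pi = b is:
  [-5/6, 1/12, 1/12, 1/6] . pi = 0
  [1/12, -7/12, 7/12, 1/2] . pi = 0
  [7/12, 5/12, -11/12, 1/4] . pi = 0
  [1, 1, 1, 1] . pi = 1

Solving yields:
  pi_S0 = 37/356
  pi_S1 = 317/712
  pi_S2 = 219/712
  pi_S3 = 51/356

Verification (pi * P):
  37/356*1/6 + 317/712*1/12 + 219/712*1/12 + 51/356*1/6 = 37/356 = pi_S0  (ok)
  37/356*1/12 + 317/712*5/12 + 219/712*7/12 + 51/356*1/2 = 317/712 = pi_S1  (ok)
  37/356*7/12 + 317/712*5/12 + 219/712*1/12 + 51/356*1/4 = 219/712 = pi_S2  (ok)
  37/356*1/6 + 317/712*1/12 + 219/712*1/4 + 51/356*1/12 = 51/356 = pi_S3  (ok)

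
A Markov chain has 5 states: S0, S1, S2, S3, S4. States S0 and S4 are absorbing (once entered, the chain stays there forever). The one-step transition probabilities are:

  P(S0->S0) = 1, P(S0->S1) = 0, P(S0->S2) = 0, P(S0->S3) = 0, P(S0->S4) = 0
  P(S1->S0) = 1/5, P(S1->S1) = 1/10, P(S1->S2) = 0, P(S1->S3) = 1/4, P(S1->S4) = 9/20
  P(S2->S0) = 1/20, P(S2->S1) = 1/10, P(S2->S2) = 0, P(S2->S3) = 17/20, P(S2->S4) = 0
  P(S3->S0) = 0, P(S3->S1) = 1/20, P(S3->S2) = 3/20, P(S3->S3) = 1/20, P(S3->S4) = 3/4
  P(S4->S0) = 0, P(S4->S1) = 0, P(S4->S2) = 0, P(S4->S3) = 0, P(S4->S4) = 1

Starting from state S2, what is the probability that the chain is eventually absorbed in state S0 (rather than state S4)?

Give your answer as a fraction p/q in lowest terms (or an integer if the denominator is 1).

Answer: 557/5792

Derivation:
Let a_i = P(absorbed in S0 | start in state i).
Boundary conditions: a_S0 = 1, a_S4 = 0.
For each transient state i, a_i = sum_j P(i->j) * a_j:
  a_S1 = 1/5*a_S0 + 1/10*a_S1 + 0*a_S2 + 1/4*a_S3 + 9/20*a_S4
  a_S2 = 1/20*a_S0 + 1/10*a_S1 + 0*a_S2 + 17/20*a_S3 + 0*a_S4
  a_S3 = 0*a_S0 + 1/20*a_S1 + 3/20*a_S2 + 1/20*a_S3 + 3/4*a_S4

Substituting a_S0 = 1 and a_S4 = 0, rearrange to (I - Q) a = r where r[i] = P(i -> S0):
  [9/10, 0, -1/4] . (a_S1, a_S2, a_S3) = 1/5
  [-1/10, 1, -17/20] . (a_S1, a_S2, a_S3) = 1/20
  [-1/20, -3/20, 19/20] . (a_S1, a_S2, a_S3) = 0

Solving yields:
  a_S1 = 1331/5792
  a_S2 = 557/5792
  a_S3 = 79/2896

Starting state is S2, so the absorption probability is a_S2 = 557/5792.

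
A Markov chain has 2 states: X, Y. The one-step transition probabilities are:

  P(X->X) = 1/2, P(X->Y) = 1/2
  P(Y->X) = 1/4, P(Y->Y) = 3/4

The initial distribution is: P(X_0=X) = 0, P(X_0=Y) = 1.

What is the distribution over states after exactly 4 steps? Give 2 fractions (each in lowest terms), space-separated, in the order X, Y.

Answer: 85/256 171/256

Derivation:
Propagating the distribution step by step (d_{t+1} = d_t * P):
d_0 = (X=0, Y=1)
  d_1[X] = 0*1/2 + 1*1/4 = 1/4
  d_1[Y] = 0*1/2 + 1*3/4 = 3/4
d_1 = (X=1/4, Y=3/4)
  d_2[X] = 1/4*1/2 + 3/4*1/4 = 5/16
  d_2[Y] = 1/4*1/2 + 3/4*3/4 = 11/16
d_2 = (X=5/16, Y=11/16)
  d_3[X] = 5/16*1/2 + 11/16*1/4 = 21/64
  d_3[Y] = 5/16*1/2 + 11/16*3/4 = 43/64
d_3 = (X=21/64, Y=43/64)
  d_4[X] = 21/64*1/2 + 43/64*1/4 = 85/256
  d_4[Y] = 21/64*1/2 + 43/64*3/4 = 171/256
d_4 = (X=85/256, Y=171/256)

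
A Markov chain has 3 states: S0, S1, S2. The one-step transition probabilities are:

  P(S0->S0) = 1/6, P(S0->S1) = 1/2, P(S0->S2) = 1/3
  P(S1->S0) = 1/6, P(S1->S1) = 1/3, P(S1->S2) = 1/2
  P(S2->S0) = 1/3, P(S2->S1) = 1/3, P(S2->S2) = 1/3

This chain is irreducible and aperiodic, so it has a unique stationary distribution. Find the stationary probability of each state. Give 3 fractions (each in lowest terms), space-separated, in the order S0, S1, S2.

Answer: 10/43 16/43 17/43

Derivation:
The stationary distribution satisfies pi = pi * P, i.e.:
  pi_S0 = 1/6*pi_S0 + 1/6*pi_S1 + 1/3*pi_S2
  pi_S1 = 1/2*pi_S0 + 1/3*pi_S1 + 1/3*pi_S2
  pi_S2 = 1/3*pi_S0 + 1/2*pi_S1 + 1/3*pi_S2
with normalization: pi_S0 + pi_S1 + pi_S2 = 1.

Using the first 2 balance equations plus normalization, the linear system A*pi = b is:
  [-5/6, 1/6, 1/3] . pi = 0
  [1/2, -2/3, 1/3] . pi = 0
  [1, 1, 1] . pi = 1

Solving yields:
  pi_S0 = 10/43
  pi_S1 = 16/43
  pi_S2 = 17/43

Verification (pi * P):
  10/43*1/6 + 16/43*1/6 + 17/43*1/3 = 10/43 = pi_S0  (ok)
  10/43*1/2 + 16/43*1/3 + 17/43*1/3 = 16/43 = pi_S1  (ok)
  10/43*1/3 + 16/43*1/2 + 17/43*1/3 = 17/43 = pi_S2  (ok)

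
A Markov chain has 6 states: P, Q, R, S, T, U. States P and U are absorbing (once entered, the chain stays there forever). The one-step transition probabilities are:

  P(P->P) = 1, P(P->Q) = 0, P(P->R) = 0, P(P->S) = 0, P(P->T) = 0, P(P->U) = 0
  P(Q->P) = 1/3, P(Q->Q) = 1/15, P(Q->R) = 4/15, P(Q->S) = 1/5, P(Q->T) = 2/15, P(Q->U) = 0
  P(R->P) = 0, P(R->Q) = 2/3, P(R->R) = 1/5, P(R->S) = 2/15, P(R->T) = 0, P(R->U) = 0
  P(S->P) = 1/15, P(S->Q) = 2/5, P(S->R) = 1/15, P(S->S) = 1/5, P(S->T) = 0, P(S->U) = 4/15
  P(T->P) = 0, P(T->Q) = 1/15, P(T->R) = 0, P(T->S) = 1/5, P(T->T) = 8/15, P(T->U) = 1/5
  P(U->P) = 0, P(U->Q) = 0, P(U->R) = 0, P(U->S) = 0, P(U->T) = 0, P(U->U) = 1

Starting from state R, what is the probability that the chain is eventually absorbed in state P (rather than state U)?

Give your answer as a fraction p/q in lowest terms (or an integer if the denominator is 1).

Let a_i = P(absorbed in P | start in state i).
Boundary conditions: a_P = 1, a_U = 0.
For each transient state i, a_i = sum_j P(i->j) * a_j:
  a_Q = 1/3*a_P + 1/15*a_Q + 4/15*a_R + 1/5*a_S + 2/15*a_T + 0*a_U
  a_R = 0*a_P + 2/3*a_Q + 1/5*a_R + 2/15*a_S + 0*a_T + 0*a_U
  a_S = 1/15*a_P + 2/5*a_Q + 1/15*a_R + 1/5*a_S + 0*a_T + 4/15*a_U
  a_T = 0*a_P + 1/15*a_Q + 0*a_R + 1/5*a_S + 8/15*a_T + 1/5*a_U

Substituting a_P = 1 and a_U = 0, rearrange to (I - Q) a = r where r[i] = P(i -> P):
  [14/15, -4/15, -1/5, -2/15] . (a_Q, a_R, a_S, a_T) = 1/3
  [-2/3, 4/5, -2/15, 0] . (a_Q, a_R, a_S, a_T) = 0
  [-2/5, -1/15, 4/5, 0] . (a_Q, a_R, a_S, a_T) = 1/15
  [-1/15, 0, -1/5, 7/15] . (a_Q, a_R, a_S, a_T) = 0

Solving yields:
  a_Q = 2675/3861
  a_R = 77/117
  a_S = 1871/3861
  a_T = 1184/3861

Starting state is R, so the absorption probability is a_R = 77/117.

Answer: 77/117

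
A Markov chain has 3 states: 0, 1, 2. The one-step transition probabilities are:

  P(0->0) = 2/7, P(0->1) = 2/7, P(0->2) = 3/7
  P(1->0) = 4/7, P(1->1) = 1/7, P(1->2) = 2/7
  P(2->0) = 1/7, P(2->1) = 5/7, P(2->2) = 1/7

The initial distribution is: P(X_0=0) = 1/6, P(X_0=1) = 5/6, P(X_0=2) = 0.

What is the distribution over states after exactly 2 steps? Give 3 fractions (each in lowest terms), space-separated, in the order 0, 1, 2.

Answer: 85/294 58/147 31/98

Derivation:
Propagating the distribution step by step (d_{t+1} = d_t * P):
d_0 = (0=1/6, 1=5/6, 2=0)
  d_1[0] = 1/6*2/7 + 5/6*4/7 + 0*1/7 = 11/21
  d_1[1] = 1/6*2/7 + 5/6*1/7 + 0*5/7 = 1/6
  d_1[2] = 1/6*3/7 + 5/6*2/7 + 0*1/7 = 13/42
d_1 = (0=11/21, 1=1/6, 2=13/42)
  d_2[0] = 11/21*2/7 + 1/6*4/7 + 13/42*1/7 = 85/294
  d_2[1] = 11/21*2/7 + 1/6*1/7 + 13/42*5/7 = 58/147
  d_2[2] = 11/21*3/7 + 1/6*2/7 + 13/42*1/7 = 31/98
d_2 = (0=85/294, 1=58/147, 2=31/98)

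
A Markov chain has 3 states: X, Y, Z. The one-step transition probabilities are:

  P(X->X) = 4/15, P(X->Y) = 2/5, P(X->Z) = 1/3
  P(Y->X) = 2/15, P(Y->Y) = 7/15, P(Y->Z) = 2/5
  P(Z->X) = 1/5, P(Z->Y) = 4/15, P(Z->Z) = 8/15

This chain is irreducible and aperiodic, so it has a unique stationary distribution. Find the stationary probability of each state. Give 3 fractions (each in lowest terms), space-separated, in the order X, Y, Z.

Answer: 16/85 31/85 38/85

Derivation:
The stationary distribution satisfies pi = pi * P, i.e.:
  pi_X = 4/15*pi_X + 2/15*pi_Y + 1/5*pi_Z
  pi_Y = 2/5*pi_X + 7/15*pi_Y + 4/15*pi_Z
  pi_Z = 1/3*pi_X + 2/5*pi_Y + 8/15*pi_Z
with normalization: pi_X + pi_Y + pi_Z = 1.

Using the first 2 balance equations plus normalization, the linear system A*pi = b is:
  [-11/15, 2/15, 1/5] . pi = 0
  [2/5, -8/15, 4/15] . pi = 0
  [1, 1, 1] . pi = 1

Solving yields:
  pi_X = 16/85
  pi_Y = 31/85
  pi_Z = 38/85

Verification (pi * P):
  16/85*4/15 + 31/85*2/15 + 38/85*1/5 = 16/85 = pi_X  (ok)
  16/85*2/5 + 31/85*7/15 + 38/85*4/15 = 31/85 = pi_Y  (ok)
  16/85*1/3 + 31/85*2/5 + 38/85*8/15 = 38/85 = pi_Z  (ok)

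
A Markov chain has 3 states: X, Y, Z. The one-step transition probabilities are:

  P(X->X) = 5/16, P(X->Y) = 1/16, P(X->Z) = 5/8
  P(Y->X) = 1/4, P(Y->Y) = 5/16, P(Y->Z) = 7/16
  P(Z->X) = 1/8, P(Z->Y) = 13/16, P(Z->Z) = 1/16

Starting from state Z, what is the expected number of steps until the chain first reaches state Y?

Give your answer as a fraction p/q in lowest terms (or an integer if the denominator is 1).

Answer: 208/145

Derivation:
Let h_i = expected steps to first reach Y from state i.
Boundary: h_Y = 0.
First-step equations for the other states:
  h_X = 1 + 5/16*h_X + 1/16*h_Y + 5/8*h_Z
  h_Z = 1 + 1/8*h_X + 13/16*h_Y + 1/16*h_Z

Substituting h_Y = 0 and rearranging gives the linear system (I - Q) h = 1:
  [11/16, -5/8] . (h_X, h_Z) = 1
  [-1/8, 15/16] . (h_X, h_Z) = 1

Solving yields:
  h_X = 80/29
  h_Z = 208/145

Starting state is Z, so the expected hitting time is h_Z = 208/145.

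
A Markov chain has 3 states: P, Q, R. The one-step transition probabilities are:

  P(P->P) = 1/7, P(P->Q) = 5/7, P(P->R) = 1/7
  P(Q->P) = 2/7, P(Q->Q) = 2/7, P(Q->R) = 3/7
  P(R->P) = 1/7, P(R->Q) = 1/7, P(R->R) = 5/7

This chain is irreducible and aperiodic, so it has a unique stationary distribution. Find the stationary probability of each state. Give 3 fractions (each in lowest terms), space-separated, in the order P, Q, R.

The stationary distribution satisfies pi = pi * P, i.e.:
  pi_P = 1/7*pi_P + 2/7*pi_Q + 1/7*pi_R
  pi_Q = 5/7*pi_P + 2/7*pi_Q + 1/7*pi_R
  pi_R = 1/7*pi_P + 3/7*pi_Q + 5/7*pi_R
with normalization: pi_P + pi_Q + pi_R = 1.

Using the first 2 balance equations plus normalization, the linear system A*pi = b is:
  [-6/7, 2/7, 1/7] . pi = 0
  [5/7, -5/7, 1/7] . pi = 0
  [1, 1, 1] . pi = 1

Solving yields:
  pi_P = 7/38
  pi_Q = 11/38
  pi_R = 10/19

Verification (pi * P):
  7/38*1/7 + 11/38*2/7 + 10/19*1/7 = 7/38 = pi_P  (ok)
  7/38*5/7 + 11/38*2/7 + 10/19*1/7 = 11/38 = pi_Q  (ok)
  7/38*1/7 + 11/38*3/7 + 10/19*5/7 = 10/19 = pi_R  (ok)

Answer: 7/38 11/38 10/19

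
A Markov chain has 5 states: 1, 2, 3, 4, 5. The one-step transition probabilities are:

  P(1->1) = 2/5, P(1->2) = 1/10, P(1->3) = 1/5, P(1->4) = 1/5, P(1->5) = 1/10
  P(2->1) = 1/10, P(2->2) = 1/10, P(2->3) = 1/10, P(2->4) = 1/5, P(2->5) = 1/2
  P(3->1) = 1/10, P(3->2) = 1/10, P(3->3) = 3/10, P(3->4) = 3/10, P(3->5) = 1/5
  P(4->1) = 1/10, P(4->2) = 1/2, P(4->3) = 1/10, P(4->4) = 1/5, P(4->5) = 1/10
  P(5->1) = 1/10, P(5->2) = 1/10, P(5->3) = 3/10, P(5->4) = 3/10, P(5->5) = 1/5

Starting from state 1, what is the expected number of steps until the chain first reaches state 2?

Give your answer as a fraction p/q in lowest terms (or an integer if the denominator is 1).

Let h_i = expected steps to first reach 2 from state i.
Boundary: h_2 = 0.
First-step equations for the other states:
  h_1 = 1 + 2/5*h_1 + 1/10*h_2 + 1/5*h_3 + 1/5*h_4 + 1/10*h_5
  h_3 = 1 + 1/10*h_1 + 1/10*h_2 + 3/10*h_3 + 3/10*h_4 + 1/5*h_5
  h_4 = 1 + 1/10*h_1 + 1/2*h_2 + 1/10*h_3 + 1/5*h_4 + 1/10*h_5
  h_5 = 1 + 1/10*h_1 + 1/10*h_2 + 3/10*h_3 + 3/10*h_4 + 1/5*h_5

Substituting h_2 = 0 and rearranging gives the linear system (I - Q) h = 1:
  [3/5, -1/5, -1/5, -1/10] . (h_1, h_3, h_4, h_5) = 1
  [-1/10, 7/10, -3/10, -1/5] . (h_1, h_3, h_4, h_5) = 1
  [-1/10, -1/10, 4/5, -1/10] . (h_1, h_3, h_4, h_5) = 1
  [-1/10, -3/10, -3/10, 4/5] . (h_1, h_3, h_4, h_5) = 1

Solving yields:
  h_1 = 810/157
  h_3 = 770/157
  h_4 = 490/157
  h_5 = 770/157

Starting state is 1, so the expected hitting time is h_1 = 810/157.

Answer: 810/157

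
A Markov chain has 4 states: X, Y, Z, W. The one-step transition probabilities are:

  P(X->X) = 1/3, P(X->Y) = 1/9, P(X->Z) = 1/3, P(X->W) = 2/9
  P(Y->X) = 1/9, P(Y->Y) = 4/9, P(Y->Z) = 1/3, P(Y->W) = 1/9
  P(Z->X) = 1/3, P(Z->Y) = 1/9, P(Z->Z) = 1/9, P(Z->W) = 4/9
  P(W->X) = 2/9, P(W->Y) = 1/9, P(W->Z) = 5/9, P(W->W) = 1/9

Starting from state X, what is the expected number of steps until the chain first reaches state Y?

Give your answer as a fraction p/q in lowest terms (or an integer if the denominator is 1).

Let h_i = expected steps to first reach Y from state i.
Boundary: h_Y = 0.
First-step equations for the other states:
  h_X = 1 + 1/3*h_X + 1/9*h_Y + 1/3*h_Z + 2/9*h_W
  h_Z = 1 + 1/3*h_X + 1/9*h_Y + 1/9*h_Z + 4/9*h_W
  h_W = 1 + 2/9*h_X + 1/9*h_Y + 5/9*h_Z + 1/9*h_W

Substituting h_Y = 0 and rearranging gives the linear system (I - Q) h = 1:
  [2/3, -1/3, -2/9] . (h_X, h_Z, h_W) = 1
  [-1/3, 8/9, -4/9] . (h_X, h_Z, h_W) = 1
  [-2/9, -5/9, 8/9] . (h_X, h_Z, h_W) = 1

Solving yields:
  h_X = 9
  h_Z = 9
  h_W = 9

Starting state is X, so the expected hitting time is h_X = 9.

Answer: 9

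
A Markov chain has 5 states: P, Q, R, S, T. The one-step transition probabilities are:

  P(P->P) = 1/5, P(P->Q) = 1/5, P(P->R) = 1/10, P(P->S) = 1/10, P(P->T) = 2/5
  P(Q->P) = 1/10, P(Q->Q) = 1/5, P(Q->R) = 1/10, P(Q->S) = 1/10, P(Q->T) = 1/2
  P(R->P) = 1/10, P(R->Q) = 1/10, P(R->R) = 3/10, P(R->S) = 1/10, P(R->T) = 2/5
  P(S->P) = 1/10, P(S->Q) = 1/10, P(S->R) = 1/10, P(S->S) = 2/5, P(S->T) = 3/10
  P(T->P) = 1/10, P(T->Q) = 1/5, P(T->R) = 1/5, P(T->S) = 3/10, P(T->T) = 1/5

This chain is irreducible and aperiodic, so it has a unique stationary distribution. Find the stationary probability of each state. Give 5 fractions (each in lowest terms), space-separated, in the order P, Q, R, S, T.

The stationary distribution satisfies pi = pi * P, i.e.:
  pi_P = 1/5*pi_P + 1/10*pi_Q + 1/10*pi_R + 1/10*pi_S + 1/10*pi_T
  pi_Q = 1/5*pi_P + 1/5*pi_Q + 1/10*pi_R + 1/10*pi_S + 1/5*pi_T
  pi_R = 1/10*pi_P + 1/10*pi_Q + 3/10*pi_R + 1/10*pi_S + 1/5*pi_T
  pi_S = 1/10*pi_P + 1/10*pi_Q + 1/10*pi_R + 2/5*pi_S + 3/10*pi_T
  pi_T = 2/5*pi_P + 1/2*pi_Q + 2/5*pi_R + 3/10*pi_S + 1/5*pi_T
with normalization: pi_P + pi_Q + pi_R + pi_S + pi_T = 1.

Using the first 4 balance equations plus normalization, the linear system A*pi = b is:
  [-4/5, 1/10, 1/10, 1/10, 1/10] . pi = 0
  [1/5, -4/5, 1/10, 1/10, 1/5] . pi = 0
  [1/10, 1/10, -7/10, 1/10, 1/5] . pi = 0
  [1/10, 1/10, 1/10, -3/5, 3/10] . pi = 0
  [1, 1, 1, 1, 1] . pi = 1

Solving yields:
  pi_P = 1/9
  pi_Q = 1103/6903
  pi_R = 1145/6903
  pi_S = 1631/6903
  pi_T = 2257/6903

Verification (pi * P):
  1/9*1/5 + 1103/6903*1/10 + 1145/6903*1/10 + 1631/6903*1/10 + 2257/6903*1/10 = 1/9 = pi_P  (ok)
  1/9*1/5 + 1103/6903*1/5 + 1145/6903*1/10 + 1631/6903*1/10 + 2257/6903*1/5 = 1103/6903 = pi_Q  (ok)
  1/9*1/10 + 1103/6903*1/10 + 1145/6903*3/10 + 1631/6903*1/10 + 2257/6903*1/5 = 1145/6903 = pi_R  (ok)
  1/9*1/10 + 1103/6903*1/10 + 1145/6903*1/10 + 1631/6903*2/5 + 2257/6903*3/10 = 1631/6903 = pi_S  (ok)
  1/9*2/5 + 1103/6903*1/2 + 1145/6903*2/5 + 1631/6903*3/10 + 2257/6903*1/5 = 2257/6903 = pi_T  (ok)

Answer: 1/9 1103/6903 1145/6903 1631/6903 2257/6903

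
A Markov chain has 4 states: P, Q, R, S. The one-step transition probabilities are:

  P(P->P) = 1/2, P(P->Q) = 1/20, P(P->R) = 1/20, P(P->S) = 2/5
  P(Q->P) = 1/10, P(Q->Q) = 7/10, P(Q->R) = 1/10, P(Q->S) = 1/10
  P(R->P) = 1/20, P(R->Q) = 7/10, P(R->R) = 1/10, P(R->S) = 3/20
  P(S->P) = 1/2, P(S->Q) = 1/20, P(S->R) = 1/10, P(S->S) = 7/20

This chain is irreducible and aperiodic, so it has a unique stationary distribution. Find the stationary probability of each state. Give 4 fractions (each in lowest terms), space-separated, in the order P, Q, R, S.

Answer: 906/2633 781/2633 218/2633 728/2633

Derivation:
The stationary distribution satisfies pi = pi * P, i.e.:
  pi_P = 1/2*pi_P + 1/10*pi_Q + 1/20*pi_R + 1/2*pi_S
  pi_Q = 1/20*pi_P + 7/10*pi_Q + 7/10*pi_R + 1/20*pi_S
  pi_R = 1/20*pi_P + 1/10*pi_Q + 1/10*pi_R + 1/10*pi_S
  pi_S = 2/5*pi_P + 1/10*pi_Q + 3/20*pi_R + 7/20*pi_S
with normalization: pi_P + pi_Q + pi_R + pi_S = 1.

Using the first 3 balance equations plus normalization, the linear system A*pi = b is:
  [-1/2, 1/10, 1/20, 1/2] . pi = 0
  [1/20, -3/10, 7/10, 1/20] . pi = 0
  [1/20, 1/10, -9/10, 1/10] . pi = 0
  [1, 1, 1, 1] . pi = 1

Solving yields:
  pi_P = 906/2633
  pi_Q = 781/2633
  pi_R = 218/2633
  pi_S = 728/2633

Verification (pi * P):
  906/2633*1/2 + 781/2633*1/10 + 218/2633*1/20 + 728/2633*1/2 = 906/2633 = pi_P  (ok)
  906/2633*1/20 + 781/2633*7/10 + 218/2633*7/10 + 728/2633*1/20 = 781/2633 = pi_Q  (ok)
  906/2633*1/20 + 781/2633*1/10 + 218/2633*1/10 + 728/2633*1/10 = 218/2633 = pi_R  (ok)
  906/2633*2/5 + 781/2633*1/10 + 218/2633*3/20 + 728/2633*7/20 = 728/2633 = pi_S  (ok)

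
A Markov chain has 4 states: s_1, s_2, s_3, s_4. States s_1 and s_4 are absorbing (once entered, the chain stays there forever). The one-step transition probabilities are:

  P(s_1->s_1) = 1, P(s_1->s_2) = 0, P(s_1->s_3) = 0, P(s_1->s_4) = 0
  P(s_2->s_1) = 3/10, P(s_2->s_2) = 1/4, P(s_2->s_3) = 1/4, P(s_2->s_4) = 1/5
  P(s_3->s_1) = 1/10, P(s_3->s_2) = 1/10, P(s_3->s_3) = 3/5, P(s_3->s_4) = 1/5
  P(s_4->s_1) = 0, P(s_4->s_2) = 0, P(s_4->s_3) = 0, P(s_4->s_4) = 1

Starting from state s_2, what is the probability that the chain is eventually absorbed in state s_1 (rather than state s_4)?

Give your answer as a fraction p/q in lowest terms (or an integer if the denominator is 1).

Let a_i = P(absorbed in s_1 | start in state i).
Boundary conditions: a_s_1 = 1, a_s_4 = 0.
For each transient state i, a_i = sum_j P(i->j) * a_j:
  a_s_2 = 3/10*a_s_1 + 1/4*a_s_2 + 1/4*a_s_3 + 1/5*a_s_4
  a_s_3 = 1/10*a_s_1 + 1/10*a_s_2 + 3/5*a_s_3 + 1/5*a_s_4

Substituting a_s_1 = 1 and a_s_4 = 0, rearrange to (I - Q) a = r where r[i] = P(i -> s_1):
  [3/4, -1/4] . (a_s_2, a_s_3) = 3/10
  [-1/10, 2/5] . (a_s_2, a_s_3) = 1/10

Solving yields:
  a_s_2 = 29/55
  a_s_3 = 21/55

Starting state is s_2, so the absorption probability is a_s_2 = 29/55.

Answer: 29/55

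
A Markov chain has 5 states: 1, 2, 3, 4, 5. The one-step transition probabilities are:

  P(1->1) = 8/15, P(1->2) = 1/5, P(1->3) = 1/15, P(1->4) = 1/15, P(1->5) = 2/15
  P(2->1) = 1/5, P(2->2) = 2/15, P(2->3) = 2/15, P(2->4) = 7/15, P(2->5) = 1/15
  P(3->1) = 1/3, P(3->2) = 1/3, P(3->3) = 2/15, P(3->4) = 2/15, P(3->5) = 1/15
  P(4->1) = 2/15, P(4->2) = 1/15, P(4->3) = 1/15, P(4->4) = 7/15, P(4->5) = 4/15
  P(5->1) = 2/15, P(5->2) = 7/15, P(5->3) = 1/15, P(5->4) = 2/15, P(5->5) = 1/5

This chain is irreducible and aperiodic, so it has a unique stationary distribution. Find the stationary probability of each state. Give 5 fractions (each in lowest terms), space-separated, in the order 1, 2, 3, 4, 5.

The stationary distribution satisfies pi = pi * P, i.e.:
  pi_1 = 8/15*pi_1 + 1/5*pi_2 + 1/3*pi_3 + 2/15*pi_4 + 2/15*pi_5
  pi_2 = 1/5*pi_1 + 2/15*pi_2 + 1/3*pi_3 + 1/15*pi_4 + 7/15*pi_5
  pi_3 = 1/15*pi_1 + 2/15*pi_2 + 2/15*pi_3 + 1/15*pi_4 + 1/15*pi_5
  pi_4 = 1/15*pi_1 + 7/15*pi_2 + 2/15*pi_3 + 7/15*pi_4 + 2/15*pi_5
  pi_5 = 2/15*pi_1 + 1/15*pi_2 + 1/15*pi_3 + 4/15*pi_4 + 1/5*pi_5
with normalization: pi_1 + pi_2 + pi_3 + pi_4 + pi_5 = 1.

Using the first 4 balance equations plus normalization, the linear system A*pi = b is:
  [-7/15, 1/5, 1/3, 2/15, 2/15] . pi = 0
  [1/5, -13/15, 1/3, 1/15, 7/15] . pi = 0
  [1/15, 2/15, -13/15, 1/15, 1/15] . pi = 0
  [1/15, 7/15, 2/15, -8/15, 2/15] . pi = 0
  [1, 1, 1, 1, 1] . pi = 1

Solving yields:
  pi_1 = 4068/14869
  pi_2 = 3037/14869
  pi_3 = 1279/14869
  pi_4 = 8171/29738
  pi_5 = 4799/29738

Verification (pi * P):
  4068/14869*8/15 + 3037/14869*1/5 + 1279/14869*1/3 + 8171/29738*2/15 + 4799/29738*2/15 = 4068/14869 = pi_1  (ok)
  4068/14869*1/5 + 3037/14869*2/15 + 1279/14869*1/3 + 8171/29738*1/15 + 4799/29738*7/15 = 3037/14869 = pi_2  (ok)
  4068/14869*1/15 + 3037/14869*2/15 + 1279/14869*2/15 + 8171/29738*1/15 + 4799/29738*1/15 = 1279/14869 = pi_3  (ok)
  4068/14869*1/15 + 3037/14869*7/15 + 1279/14869*2/15 + 8171/29738*7/15 + 4799/29738*2/15 = 8171/29738 = pi_4  (ok)
  4068/14869*2/15 + 3037/14869*1/15 + 1279/14869*1/15 + 8171/29738*4/15 + 4799/29738*1/5 = 4799/29738 = pi_5  (ok)

Answer: 4068/14869 3037/14869 1279/14869 8171/29738 4799/29738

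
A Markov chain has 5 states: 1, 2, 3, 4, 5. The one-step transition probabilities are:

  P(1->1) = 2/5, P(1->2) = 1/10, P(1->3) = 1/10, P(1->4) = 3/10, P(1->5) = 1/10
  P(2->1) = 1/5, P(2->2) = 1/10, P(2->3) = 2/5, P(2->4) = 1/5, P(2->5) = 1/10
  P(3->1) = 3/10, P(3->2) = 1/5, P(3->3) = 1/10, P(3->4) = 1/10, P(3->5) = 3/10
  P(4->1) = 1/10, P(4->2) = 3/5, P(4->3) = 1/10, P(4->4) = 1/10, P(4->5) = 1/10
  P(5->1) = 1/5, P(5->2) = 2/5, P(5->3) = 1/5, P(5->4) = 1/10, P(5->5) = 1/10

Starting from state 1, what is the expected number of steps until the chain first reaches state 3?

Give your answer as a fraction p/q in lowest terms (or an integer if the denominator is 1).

Answer: 12500/2263

Derivation:
Let h_i = expected steps to first reach 3 from state i.
Boundary: h_3 = 0.
First-step equations for the other states:
  h_1 = 1 + 2/5*h_1 + 1/10*h_2 + 1/10*h_3 + 3/10*h_4 + 1/10*h_5
  h_2 = 1 + 1/5*h_1 + 1/10*h_2 + 2/5*h_3 + 1/5*h_4 + 1/10*h_5
  h_4 = 1 + 1/10*h_1 + 3/5*h_2 + 1/10*h_3 + 1/10*h_4 + 1/10*h_5
  h_5 = 1 + 1/5*h_1 + 2/5*h_2 + 1/5*h_3 + 1/10*h_4 + 1/10*h_5

Substituting h_3 = 0 and rearranging gives the linear system (I - Q) h = 1:
  [3/5, -1/10, -3/10, -1/10] . (h_1, h_2, h_4, h_5) = 1
  [-1/5, 9/10, -1/5, -1/10] . (h_1, h_2, h_4, h_5) = 1
  [-1/10, -3/5, 9/10, -1/10] . (h_1, h_2, h_4, h_5) = 1
  [-1/5, -2/5, -1/10, 9/10] . (h_1, h_2, h_4, h_5) = 1

Solving yields:
  h_1 = 12500/2263
  h_2 = 8900/2263
  h_4 = 11000/2263
  h_5 = 10470/2263

Starting state is 1, so the expected hitting time is h_1 = 12500/2263.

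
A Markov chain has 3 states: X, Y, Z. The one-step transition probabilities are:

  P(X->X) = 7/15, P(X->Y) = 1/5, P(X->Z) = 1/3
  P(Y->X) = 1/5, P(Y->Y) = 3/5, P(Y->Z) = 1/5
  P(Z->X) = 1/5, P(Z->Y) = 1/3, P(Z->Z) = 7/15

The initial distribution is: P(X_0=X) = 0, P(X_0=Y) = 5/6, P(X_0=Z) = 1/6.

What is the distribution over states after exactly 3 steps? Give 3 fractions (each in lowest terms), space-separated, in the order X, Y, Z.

Propagating the distribution step by step (d_{t+1} = d_t * P):
d_0 = (X=0, Y=5/6, Z=1/6)
  d_1[X] = 0*7/15 + 5/6*1/5 + 1/6*1/5 = 1/5
  d_1[Y] = 0*1/5 + 5/6*3/5 + 1/6*1/3 = 5/9
  d_1[Z] = 0*1/3 + 5/6*1/5 + 1/6*7/15 = 11/45
d_1 = (X=1/5, Y=5/9, Z=11/45)
  d_2[X] = 1/5*7/15 + 5/9*1/5 + 11/45*1/5 = 19/75
  d_2[Y] = 1/5*1/5 + 5/9*3/5 + 11/45*1/3 = 307/675
  d_2[Z] = 1/5*1/3 + 5/9*1/5 + 11/45*7/15 = 197/675
d_2 = (X=19/75, Y=307/675, Z=197/675)
  d_3[X] = 19/75*7/15 + 307/675*1/5 + 197/675*1/5 = 301/1125
  d_3[Y] = 19/75*1/5 + 307/675*3/5 + 197/675*1/3 = 4261/10125
  d_3[Z] = 19/75*1/3 + 307/675*1/5 + 197/675*7/15 = 631/2025
d_3 = (X=301/1125, Y=4261/10125, Z=631/2025)

Answer: 301/1125 4261/10125 631/2025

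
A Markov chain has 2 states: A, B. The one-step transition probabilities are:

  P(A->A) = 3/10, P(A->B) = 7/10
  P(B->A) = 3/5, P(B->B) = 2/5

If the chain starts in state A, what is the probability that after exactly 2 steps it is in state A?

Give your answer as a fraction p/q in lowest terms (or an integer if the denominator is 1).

Answer: 51/100

Derivation:
Computing P^2 by repeated multiplication:
P^1 =
  A: [3/10, 7/10]
  B: [3/5, 2/5]
P^2 =
  A: [51/100, 49/100]
  B: [21/50, 29/50]

(P^2)[A -> A] = 51/100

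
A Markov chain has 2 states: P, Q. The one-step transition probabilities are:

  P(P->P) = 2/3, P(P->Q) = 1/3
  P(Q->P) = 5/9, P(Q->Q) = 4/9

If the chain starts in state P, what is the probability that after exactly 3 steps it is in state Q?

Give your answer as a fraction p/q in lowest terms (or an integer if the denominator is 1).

Computing P^3 by repeated multiplication:
P^1 =
  P: [2/3, 1/3]
  Q: [5/9, 4/9]
P^2 =
  P: [17/27, 10/27]
  Q: [50/81, 31/81]
P^3 =
  P: [152/243, 91/243]
  Q: [455/729, 274/729]

(P^3)[P -> Q] = 91/243

Answer: 91/243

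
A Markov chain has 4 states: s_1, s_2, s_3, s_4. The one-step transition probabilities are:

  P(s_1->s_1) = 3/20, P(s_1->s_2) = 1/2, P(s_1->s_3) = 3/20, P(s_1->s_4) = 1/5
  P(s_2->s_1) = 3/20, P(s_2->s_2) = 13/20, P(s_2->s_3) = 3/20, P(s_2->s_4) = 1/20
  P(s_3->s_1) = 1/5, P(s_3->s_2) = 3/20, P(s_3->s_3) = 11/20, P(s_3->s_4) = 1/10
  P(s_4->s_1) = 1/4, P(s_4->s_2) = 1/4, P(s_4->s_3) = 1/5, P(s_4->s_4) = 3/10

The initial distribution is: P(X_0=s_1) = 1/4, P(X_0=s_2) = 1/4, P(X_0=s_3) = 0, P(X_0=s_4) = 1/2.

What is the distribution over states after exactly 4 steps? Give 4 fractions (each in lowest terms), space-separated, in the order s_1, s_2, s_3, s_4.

Answer: 22383/128000 287597/640000 819/3200 4793/40000

Derivation:
Propagating the distribution step by step (d_{t+1} = d_t * P):
d_0 = (s_1=1/4, s_2=1/4, s_3=0, s_4=1/2)
  d_1[s_1] = 1/4*3/20 + 1/4*3/20 + 0*1/5 + 1/2*1/4 = 1/5
  d_1[s_2] = 1/4*1/2 + 1/4*13/20 + 0*3/20 + 1/2*1/4 = 33/80
  d_1[s_3] = 1/4*3/20 + 1/4*3/20 + 0*11/20 + 1/2*1/5 = 7/40
  d_1[s_4] = 1/4*1/5 + 1/4*1/20 + 0*1/10 + 1/2*3/10 = 17/80
d_1 = (s_1=1/5, s_2=33/80, s_3=7/40, s_4=17/80)
  d_2[s_1] = 1/5*3/20 + 33/80*3/20 + 7/40*1/5 + 17/80*1/4 = 9/50
  d_2[s_2] = 1/5*1/2 + 33/80*13/20 + 7/40*3/20 + 17/80*1/4 = 179/400
  d_2[s_3] = 1/5*3/20 + 33/80*3/20 + 7/40*11/20 + 17/80*1/5 = 369/1600
  d_2[s_4] = 1/5*1/5 + 33/80*1/20 + 7/40*1/10 + 17/80*3/10 = 227/1600
d_2 = (s_1=9/50, s_2=179/400, s_3=369/1600, s_4=227/1600)
  d_3[s_1] = 9/50*3/20 + 179/400*3/20 + 369/1600*1/5 + 227/1600*1/4 = 5623/32000
  d_3[s_2] = 9/50*1/2 + 179/400*13/20 + 369/1600*3/20 + 227/1600*1/4 = 1443/3200
  d_3[s_3] = 9/50*3/20 + 179/400*3/20 + 369/1600*11/20 + 227/1600*1/5 = 7979/32000
  d_3[s_4] = 9/50*1/5 + 179/400*1/20 + 369/1600*1/10 + 227/1600*3/10 = 31/250
d_3 = (s_1=5623/32000, s_2=1443/3200, s_3=7979/32000, s_4=31/250)
  d_4[s_1] = 5623/32000*3/20 + 1443/3200*3/20 + 7979/32000*1/5 + 31/250*1/4 = 22383/128000
  d_4[s_2] = 5623/32000*1/2 + 1443/3200*13/20 + 7979/32000*3/20 + 31/250*1/4 = 287597/640000
  d_4[s_3] = 5623/32000*3/20 + 1443/3200*3/20 + 7979/32000*11/20 + 31/250*1/5 = 819/3200
  d_4[s_4] = 5623/32000*1/5 + 1443/3200*1/20 + 7979/32000*1/10 + 31/250*3/10 = 4793/40000
d_4 = (s_1=22383/128000, s_2=287597/640000, s_3=819/3200, s_4=4793/40000)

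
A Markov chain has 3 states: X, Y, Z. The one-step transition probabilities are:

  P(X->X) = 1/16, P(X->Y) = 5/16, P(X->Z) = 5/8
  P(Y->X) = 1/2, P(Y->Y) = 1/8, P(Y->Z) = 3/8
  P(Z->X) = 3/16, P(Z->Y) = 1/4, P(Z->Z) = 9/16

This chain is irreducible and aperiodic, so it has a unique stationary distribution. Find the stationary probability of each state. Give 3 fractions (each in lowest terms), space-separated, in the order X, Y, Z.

The stationary distribution satisfies pi = pi * P, i.e.:
  pi_X = 1/16*pi_X + 1/2*pi_Y + 3/16*pi_Z
  pi_Y = 5/16*pi_X + 1/8*pi_Y + 1/4*pi_Z
  pi_Z = 5/8*pi_X + 3/8*pi_Y + 9/16*pi_Z
with normalization: pi_X + pi_Y + pi_Z = 1.

Using the first 2 balance equations plus normalization, the linear system A*pi = b is:
  [-15/16, 1/2, 3/16] . pi = 0
  [5/16, -7/8, 1/4] . pi = 0
  [1, 1, 1] . pi = 1

Solving yields:
  pi_X = 74/319
  pi_Y = 75/319
  pi_Z = 170/319

Verification (pi * P):
  74/319*1/16 + 75/319*1/2 + 170/319*3/16 = 74/319 = pi_X  (ok)
  74/319*5/16 + 75/319*1/8 + 170/319*1/4 = 75/319 = pi_Y  (ok)
  74/319*5/8 + 75/319*3/8 + 170/319*9/16 = 170/319 = pi_Z  (ok)

Answer: 74/319 75/319 170/319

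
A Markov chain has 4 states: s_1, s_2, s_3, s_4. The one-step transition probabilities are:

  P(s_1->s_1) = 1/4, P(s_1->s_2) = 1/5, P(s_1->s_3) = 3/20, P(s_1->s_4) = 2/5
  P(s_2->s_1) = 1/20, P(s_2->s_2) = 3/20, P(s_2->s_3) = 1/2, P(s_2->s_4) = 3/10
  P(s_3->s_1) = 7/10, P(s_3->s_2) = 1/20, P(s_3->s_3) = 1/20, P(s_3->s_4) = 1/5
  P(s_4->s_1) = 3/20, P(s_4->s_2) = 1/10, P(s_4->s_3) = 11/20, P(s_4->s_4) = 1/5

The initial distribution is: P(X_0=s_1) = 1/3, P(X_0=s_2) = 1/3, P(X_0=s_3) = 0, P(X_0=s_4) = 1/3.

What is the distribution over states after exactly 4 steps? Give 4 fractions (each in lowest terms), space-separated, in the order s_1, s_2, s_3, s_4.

Propagating the distribution step by step (d_{t+1} = d_t * P):
d_0 = (s_1=1/3, s_2=1/3, s_3=0, s_4=1/3)
  d_1[s_1] = 1/3*1/4 + 1/3*1/20 + 0*7/10 + 1/3*3/20 = 3/20
  d_1[s_2] = 1/3*1/5 + 1/3*3/20 + 0*1/20 + 1/3*1/10 = 3/20
  d_1[s_3] = 1/3*3/20 + 1/3*1/2 + 0*1/20 + 1/3*11/20 = 2/5
  d_1[s_4] = 1/3*2/5 + 1/3*3/10 + 0*1/5 + 1/3*1/5 = 3/10
d_1 = (s_1=3/20, s_2=3/20, s_3=2/5, s_4=3/10)
  d_2[s_1] = 3/20*1/4 + 3/20*1/20 + 2/5*7/10 + 3/10*3/20 = 37/100
  d_2[s_2] = 3/20*1/5 + 3/20*3/20 + 2/5*1/20 + 3/10*1/10 = 41/400
  d_2[s_3] = 3/20*3/20 + 3/20*1/2 + 2/5*1/20 + 3/10*11/20 = 113/400
  d_2[s_4] = 3/20*2/5 + 3/20*3/10 + 2/5*1/5 + 3/10*1/5 = 49/200
d_2 = (s_1=37/100, s_2=41/400, s_3=113/400, s_4=49/200)
  d_3[s_1] = 37/100*1/4 + 41/400*1/20 + 113/400*7/10 + 49/200*3/20 = 2657/8000
  d_3[s_2] = 37/100*1/5 + 41/400*3/20 + 113/400*1/20 + 49/200*1/10 = 16/125
  d_3[s_3] = 37/100*3/20 + 41/400*1/2 + 113/400*1/20 + 49/200*11/20 = 409/1600
  d_3[s_4] = 37/100*2/5 + 41/400*3/10 + 113/400*1/5 + 49/200*1/5 = 1137/4000
d_3 = (s_1=2657/8000, s_2=16/125, s_3=409/1600, s_4=1137/4000)
  d_4[s_1] = 2657/8000*1/4 + 16/125*1/20 + 409/1600*7/10 + 1137/4000*3/20 = 49761/160000
  d_4[s_2] = 2657/8000*1/5 + 16/125*3/20 + 409/1600*1/20 + 1137/4000*1/10 = 20293/160000
  d_4[s_3] = 2657/8000*3/20 + 16/125*1/2 + 409/1600*1/20 + 1137/4000*11/20 = 4527/16000
  d_4[s_4] = 2657/8000*2/5 + 16/125*3/10 + 409/1600*1/5 + 1137/4000*1/5 = 11169/40000
d_4 = (s_1=49761/160000, s_2=20293/160000, s_3=4527/16000, s_4=11169/40000)

Answer: 49761/160000 20293/160000 4527/16000 11169/40000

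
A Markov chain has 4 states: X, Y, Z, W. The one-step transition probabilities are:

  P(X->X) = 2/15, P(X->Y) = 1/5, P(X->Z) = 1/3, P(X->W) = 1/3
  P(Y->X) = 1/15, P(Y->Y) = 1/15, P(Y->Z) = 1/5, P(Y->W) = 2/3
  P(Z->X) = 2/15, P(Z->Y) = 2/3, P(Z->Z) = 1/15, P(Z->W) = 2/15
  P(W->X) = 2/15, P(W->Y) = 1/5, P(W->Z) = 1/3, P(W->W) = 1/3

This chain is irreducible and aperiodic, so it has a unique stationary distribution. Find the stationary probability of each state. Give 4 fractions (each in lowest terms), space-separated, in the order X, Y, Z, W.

The stationary distribution satisfies pi = pi * P, i.e.:
  pi_X = 2/15*pi_X + 1/15*pi_Y + 2/15*pi_Z + 2/15*pi_W
  pi_Y = 1/5*pi_X + 1/15*pi_Y + 2/3*pi_Z + 1/5*pi_W
  pi_Z = 1/3*pi_X + 1/5*pi_Y + 1/15*pi_Z + 1/3*pi_W
  pi_W = 1/3*pi_X + 2/3*pi_Y + 2/15*pi_Z + 1/3*pi_W
with normalization: pi_X + pi_Y + pi_Z + pi_W = 1.

Using the first 3 balance equations plus normalization, the linear system A*pi = b is:
  [-13/15, 1/15, 2/15, 2/15] . pi = 0
  [1/5, -14/15, 2/3, 1/5] . pi = 0
  [1/3, 1/5, -14/15, 1/3] . pi = 0
  [1, 1, 1, 1] . pi = 1

Solving yields:
  pi_X = 194/1685
  pi_Y = 92/337
  pi_Z = 79/337
  pi_W = 636/1685

Verification (pi * P):
  194/1685*2/15 + 92/337*1/15 + 79/337*2/15 + 636/1685*2/15 = 194/1685 = pi_X  (ok)
  194/1685*1/5 + 92/337*1/15 + 79/337*2/3 + 636/1685*1/5 = 92/337 = pi_Y  (ok)
  194/1685*1/3 + 92/337*1/5 + 79/337*1/15 + 636/1685*1/3 = 79/337 = pi_Z  (ok)
  194/1685*1/3 + 92/337*2/3 + 79/337*2/15 + 636/1685*1/3 = 636/1685 = pi_W  (ok)

Answer: 194/1685 92/337 79/337 636/1685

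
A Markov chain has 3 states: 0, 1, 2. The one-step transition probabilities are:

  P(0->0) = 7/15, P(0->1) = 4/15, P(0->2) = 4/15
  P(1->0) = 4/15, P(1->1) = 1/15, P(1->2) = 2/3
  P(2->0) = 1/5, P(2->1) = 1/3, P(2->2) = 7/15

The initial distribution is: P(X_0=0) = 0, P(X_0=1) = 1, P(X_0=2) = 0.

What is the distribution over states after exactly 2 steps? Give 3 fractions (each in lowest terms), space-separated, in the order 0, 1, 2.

Answer: 62/225 67/225 32/75

Derivation:
Propagating the distribution step by step (d_{t+1} = d_t * P):
d_0 = (0=0, 1=1, 2=0)
  d_1[0] = 0*7/15 + 1*4/15 + 0*1/5 = 4/15
  d_1[1] = 0*4/15 + 1*1/15 + 0*1/3 = 1/15
  d_1[2] = 0*4/15 + 1*2/3 + 0*7/15 = 2/3
d_1 = (0=4/15, 1=1/15, 2=2/3)
  d_2[0] = 4/15*7/15 + 1/15*4/15 + 2/3*1/5 = 62/225
  d_2[1] = 4/15*4/15 + 1/15*1/15 + 2/3*1/3 = 67/225
  d_2[2] = 4/15*4/15 + 1/15*2/3 + 2/3*7/15 = 32/75
d_2 = (0=62/225, 1=67/225, 2=32/75)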